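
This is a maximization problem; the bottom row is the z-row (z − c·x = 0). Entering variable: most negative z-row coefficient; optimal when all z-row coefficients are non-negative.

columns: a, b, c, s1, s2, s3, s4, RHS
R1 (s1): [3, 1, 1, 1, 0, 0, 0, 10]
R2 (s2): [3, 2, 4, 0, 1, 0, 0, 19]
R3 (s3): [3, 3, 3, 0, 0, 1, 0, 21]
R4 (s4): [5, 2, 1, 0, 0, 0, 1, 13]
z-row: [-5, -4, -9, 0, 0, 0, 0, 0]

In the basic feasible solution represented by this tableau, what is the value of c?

c is not in the basis, so in the current basic feasible solution c = 0.

0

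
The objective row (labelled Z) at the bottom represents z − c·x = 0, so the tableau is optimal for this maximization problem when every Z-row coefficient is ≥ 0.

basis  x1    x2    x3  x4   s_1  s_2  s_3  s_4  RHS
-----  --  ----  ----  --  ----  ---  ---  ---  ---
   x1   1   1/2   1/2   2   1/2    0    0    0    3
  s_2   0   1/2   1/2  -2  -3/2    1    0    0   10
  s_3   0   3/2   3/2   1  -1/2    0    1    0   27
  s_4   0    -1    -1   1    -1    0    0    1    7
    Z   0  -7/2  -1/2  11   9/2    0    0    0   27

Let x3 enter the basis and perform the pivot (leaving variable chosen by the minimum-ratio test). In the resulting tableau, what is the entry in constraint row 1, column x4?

Ratio test on column x3 — row 1: 3/(1/2) = 6; row 2: 10/(1/2) = 20; row 3: 27/(3/2) = 18; row 4: entry -1 ≤ 0. Minimum is 6 at row 1 (x1 leaves); pivot element 1/2.
Divide row 1 by 1/2; eliminate column x3 from the other rows.
In the new row 1, the x4 entry is the old entry divided by the pivot: 2/(1/2) = 4.

4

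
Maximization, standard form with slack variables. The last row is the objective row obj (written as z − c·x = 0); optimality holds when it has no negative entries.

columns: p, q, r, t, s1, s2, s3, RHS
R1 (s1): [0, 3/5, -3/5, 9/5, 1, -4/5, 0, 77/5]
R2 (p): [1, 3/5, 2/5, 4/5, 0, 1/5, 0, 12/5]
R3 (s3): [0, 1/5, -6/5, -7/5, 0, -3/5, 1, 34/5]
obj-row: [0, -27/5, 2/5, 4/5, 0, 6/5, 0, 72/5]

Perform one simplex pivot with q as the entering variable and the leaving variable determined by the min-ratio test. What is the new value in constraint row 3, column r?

-4/3

Ratio test on column q — row 1: (77/5)/(3/5) = 77/3; row 2: (12/5)/(3/5) = 4; row 3: (34/5)/(1/5) = 34. Minimum is 4 at row 2 (p leaves); pivot element 3/5.
Divide row 2 by 3/5; eliminate column q from the other rows.
Row 3 update in column r: -6/5 − (1/5)·(2/3) = -4/3.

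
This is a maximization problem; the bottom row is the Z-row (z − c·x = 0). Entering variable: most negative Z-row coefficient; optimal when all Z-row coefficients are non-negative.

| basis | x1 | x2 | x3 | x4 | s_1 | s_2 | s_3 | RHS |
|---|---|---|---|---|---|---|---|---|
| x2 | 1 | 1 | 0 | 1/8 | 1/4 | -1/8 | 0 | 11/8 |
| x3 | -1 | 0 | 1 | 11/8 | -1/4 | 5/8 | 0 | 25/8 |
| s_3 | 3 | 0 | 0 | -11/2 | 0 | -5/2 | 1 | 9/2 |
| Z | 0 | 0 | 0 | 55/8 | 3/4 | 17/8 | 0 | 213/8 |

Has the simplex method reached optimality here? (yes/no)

Every Z-row coefficient is ≥ 0, so the tableau is optimal.

yes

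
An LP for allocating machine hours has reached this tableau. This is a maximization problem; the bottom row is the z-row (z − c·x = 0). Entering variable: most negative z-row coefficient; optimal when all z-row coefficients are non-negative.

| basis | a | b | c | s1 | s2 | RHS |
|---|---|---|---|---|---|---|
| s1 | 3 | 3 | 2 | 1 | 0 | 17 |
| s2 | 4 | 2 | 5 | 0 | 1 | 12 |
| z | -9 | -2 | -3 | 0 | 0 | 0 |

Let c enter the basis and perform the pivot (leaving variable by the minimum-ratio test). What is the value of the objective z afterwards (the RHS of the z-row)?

36/5

Ratio test on column c — row 1: 17/2 = 17/2; row 2: 12/5 = 12/5. Minimum is 12/5 at row 2 (s2 leaves); pivot element 5.
Pivot on row 2; the z-row RHS becomes 0 − (-3)·(12/5) = 36/5.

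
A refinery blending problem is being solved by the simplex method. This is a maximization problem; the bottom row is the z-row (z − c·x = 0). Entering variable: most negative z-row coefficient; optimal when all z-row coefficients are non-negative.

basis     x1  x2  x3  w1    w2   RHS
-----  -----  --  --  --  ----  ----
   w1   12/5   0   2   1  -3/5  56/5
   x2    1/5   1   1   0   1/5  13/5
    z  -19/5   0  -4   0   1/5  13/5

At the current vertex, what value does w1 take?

w1 is basic (row 1); its value is the RHS of that row, 56/5.

56/5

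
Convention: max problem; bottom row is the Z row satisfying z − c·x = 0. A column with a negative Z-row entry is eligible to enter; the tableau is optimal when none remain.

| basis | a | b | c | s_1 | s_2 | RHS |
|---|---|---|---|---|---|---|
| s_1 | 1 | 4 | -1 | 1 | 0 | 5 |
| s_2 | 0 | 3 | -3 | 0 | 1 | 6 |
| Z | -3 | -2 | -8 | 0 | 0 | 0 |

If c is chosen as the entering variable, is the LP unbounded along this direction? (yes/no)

yes

Every constraint-row entry in column c is ≤ 0, so increasing c is unbounded.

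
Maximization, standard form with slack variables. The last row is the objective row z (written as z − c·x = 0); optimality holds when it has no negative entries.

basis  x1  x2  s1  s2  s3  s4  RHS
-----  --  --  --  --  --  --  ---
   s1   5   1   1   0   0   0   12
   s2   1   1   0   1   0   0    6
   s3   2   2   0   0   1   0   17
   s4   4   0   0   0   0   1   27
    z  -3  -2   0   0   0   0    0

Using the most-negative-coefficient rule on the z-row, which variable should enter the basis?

x1

Negative z-row entries: x1: -3, x2: -2.
The most negative is -3 in column x1, so x1 enters.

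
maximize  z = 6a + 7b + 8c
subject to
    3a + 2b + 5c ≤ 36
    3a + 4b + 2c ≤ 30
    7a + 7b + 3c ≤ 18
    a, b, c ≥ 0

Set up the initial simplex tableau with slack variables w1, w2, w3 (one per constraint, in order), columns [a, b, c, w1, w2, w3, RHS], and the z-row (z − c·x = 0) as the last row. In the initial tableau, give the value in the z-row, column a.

-6

The z-row carries the negated objective coefficients: the a entry is -6.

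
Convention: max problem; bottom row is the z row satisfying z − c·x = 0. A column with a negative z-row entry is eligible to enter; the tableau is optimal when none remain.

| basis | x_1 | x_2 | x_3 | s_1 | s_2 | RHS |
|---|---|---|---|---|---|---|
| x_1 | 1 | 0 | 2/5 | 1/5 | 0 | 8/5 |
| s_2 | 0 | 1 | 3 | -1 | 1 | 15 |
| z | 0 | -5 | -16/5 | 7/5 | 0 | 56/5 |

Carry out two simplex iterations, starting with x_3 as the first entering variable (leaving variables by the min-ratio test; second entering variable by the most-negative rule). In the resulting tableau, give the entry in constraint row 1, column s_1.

1/2

Ratio test on column x_3 — row 1: (8/5)/(2/5) = 4; row 2: 15/3 = 5. Minimum is 4 at row 1 (x_1 leaves); pivot element 2/5.
Divide row 1 by 2/5; eliminate column x_3 from the other rows.
Second iteration: most negative z-row entry is -5 in column x_2, so x_2 enters.
Ratio test on column x_2 — row 1: entry 0 ≤ 0; row 2: 3/1 = 3. Minimum is 3 at row 2 (s_2 leaves); pivot element 1.
Divide row 2 by 1; eliminate column x_2 from the other rows.
After both pivots, the entry at constraint row 1, column s_1 is 1/2.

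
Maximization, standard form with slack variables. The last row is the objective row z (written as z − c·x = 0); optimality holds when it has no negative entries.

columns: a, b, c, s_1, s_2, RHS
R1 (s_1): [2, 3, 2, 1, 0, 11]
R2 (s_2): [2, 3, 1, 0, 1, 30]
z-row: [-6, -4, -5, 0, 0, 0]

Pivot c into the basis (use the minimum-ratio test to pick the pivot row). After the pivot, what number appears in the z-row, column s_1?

5/2

Ratio test on column c — row 1: 11/2 = 11/2; row 2: 30/1 = 30. Minimum is 11/2 at row 1 (s_1 leaves); pivot element 2.
Divide row 1 by 2; eliminate column c from the other rows.
z-row update in column s_1: 0 − (-5)·(1/2) = 5/2.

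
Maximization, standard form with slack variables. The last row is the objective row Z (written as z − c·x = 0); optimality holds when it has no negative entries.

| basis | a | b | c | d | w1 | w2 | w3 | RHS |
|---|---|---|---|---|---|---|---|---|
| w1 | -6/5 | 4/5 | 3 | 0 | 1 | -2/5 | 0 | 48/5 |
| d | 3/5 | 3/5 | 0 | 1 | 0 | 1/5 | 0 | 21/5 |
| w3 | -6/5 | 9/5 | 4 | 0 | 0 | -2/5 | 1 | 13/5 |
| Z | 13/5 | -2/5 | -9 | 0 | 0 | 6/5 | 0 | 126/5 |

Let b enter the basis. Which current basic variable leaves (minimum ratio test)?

Column b entries and ratios — w1: (48/5)/(4/5) = 12; d: (21/5)/(3/5) = 7; w3: (13/5)/(9/5) = 13/9.
Smallest ratio is 13/9 in the row of w3, so w3 leaves.

w3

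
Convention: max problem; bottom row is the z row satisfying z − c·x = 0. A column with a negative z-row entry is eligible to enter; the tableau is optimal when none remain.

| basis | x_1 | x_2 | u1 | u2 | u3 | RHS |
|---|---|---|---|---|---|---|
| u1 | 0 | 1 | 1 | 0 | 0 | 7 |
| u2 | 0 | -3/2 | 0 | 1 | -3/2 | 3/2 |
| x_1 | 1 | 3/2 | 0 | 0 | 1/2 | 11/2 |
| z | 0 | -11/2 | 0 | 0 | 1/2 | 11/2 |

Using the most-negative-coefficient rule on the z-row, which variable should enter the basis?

x_2

Negative z-row entries: x_2: -11/2.
The most negative is -11/2 in column x_2, so x_2 enters.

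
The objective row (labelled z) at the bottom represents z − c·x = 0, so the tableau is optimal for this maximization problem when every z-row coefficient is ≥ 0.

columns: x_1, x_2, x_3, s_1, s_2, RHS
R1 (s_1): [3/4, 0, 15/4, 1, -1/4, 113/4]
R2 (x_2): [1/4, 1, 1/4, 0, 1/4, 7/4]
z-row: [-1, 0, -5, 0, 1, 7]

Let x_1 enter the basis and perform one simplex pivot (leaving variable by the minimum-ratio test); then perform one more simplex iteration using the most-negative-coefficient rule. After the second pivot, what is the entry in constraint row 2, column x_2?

Ratio test on column x_1 — row 1: (113/4)/(3/4) = 113/3; row 2: (7/4)/(1/4) = 7. Minimum is 7 at row 2 (x_2 leaves); pivot element 1/4.
Divide row 2 by 1/4; eliminate column x_1 from the other rows.
Second iteration: most negative z-row entry is -4 in column x_3, so x_3 enters.
Ratio test on column x_3 — row 1: 23/3 = 23/3; row 2: 7/1 = 7. Minimum is 7 at row 2 (x_1 leaves); pivot element 1.
Divide row 2 by 1; eliminate column x_3 from the other rows.
After both pivots, the entry at constraint row 2, column x_2 is 4.

4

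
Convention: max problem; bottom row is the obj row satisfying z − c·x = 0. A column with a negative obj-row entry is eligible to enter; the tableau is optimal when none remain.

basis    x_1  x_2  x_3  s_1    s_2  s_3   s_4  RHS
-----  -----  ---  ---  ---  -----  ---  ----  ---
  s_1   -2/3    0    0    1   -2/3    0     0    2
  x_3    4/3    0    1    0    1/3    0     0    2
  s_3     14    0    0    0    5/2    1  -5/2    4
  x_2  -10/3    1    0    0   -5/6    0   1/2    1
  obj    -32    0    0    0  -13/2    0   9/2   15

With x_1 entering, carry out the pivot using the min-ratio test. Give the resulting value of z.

169/7

Ratio test on column x_1 — row 1: entry -2/3 ≤ 0; row 2: 2/(4/3) = 3/2; row 3: 4/14 = 2/7; row 4: entry -10/3 ≤ 0. Minimum is 2/7 at row 3 (s_3 leaves); pivot element 14.
Pivot on row 3; the obj-row RHS becomes 15 − (-32)·(2/7) = 169/7.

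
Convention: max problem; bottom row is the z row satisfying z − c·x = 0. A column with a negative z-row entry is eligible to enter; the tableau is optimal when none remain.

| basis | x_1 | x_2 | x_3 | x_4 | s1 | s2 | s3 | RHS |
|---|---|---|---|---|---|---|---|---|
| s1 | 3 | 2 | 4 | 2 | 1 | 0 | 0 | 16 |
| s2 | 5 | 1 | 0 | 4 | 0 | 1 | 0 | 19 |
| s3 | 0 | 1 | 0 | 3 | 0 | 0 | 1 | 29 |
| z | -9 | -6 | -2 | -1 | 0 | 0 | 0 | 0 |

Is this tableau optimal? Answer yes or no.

no

The z-row has a negative entry -9 in column x_1, so it is not optimal.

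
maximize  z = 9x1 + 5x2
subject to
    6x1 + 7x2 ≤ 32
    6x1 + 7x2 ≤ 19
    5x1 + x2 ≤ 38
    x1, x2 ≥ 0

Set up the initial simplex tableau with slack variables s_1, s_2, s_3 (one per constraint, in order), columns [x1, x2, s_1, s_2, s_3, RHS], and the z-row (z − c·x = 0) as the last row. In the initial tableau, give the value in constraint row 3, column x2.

1

Constraint 3 has coefficient 1 on x2.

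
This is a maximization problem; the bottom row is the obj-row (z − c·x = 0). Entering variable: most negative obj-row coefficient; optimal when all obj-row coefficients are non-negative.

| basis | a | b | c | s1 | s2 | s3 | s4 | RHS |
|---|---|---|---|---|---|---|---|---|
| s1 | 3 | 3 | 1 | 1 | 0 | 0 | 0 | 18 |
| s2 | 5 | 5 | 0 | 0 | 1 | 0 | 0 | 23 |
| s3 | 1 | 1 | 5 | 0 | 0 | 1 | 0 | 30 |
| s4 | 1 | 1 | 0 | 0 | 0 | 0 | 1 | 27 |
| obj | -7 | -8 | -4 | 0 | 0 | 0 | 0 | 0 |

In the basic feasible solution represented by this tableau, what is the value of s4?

27

s4 is basic (row 4); its value is the RHS of that row, 27.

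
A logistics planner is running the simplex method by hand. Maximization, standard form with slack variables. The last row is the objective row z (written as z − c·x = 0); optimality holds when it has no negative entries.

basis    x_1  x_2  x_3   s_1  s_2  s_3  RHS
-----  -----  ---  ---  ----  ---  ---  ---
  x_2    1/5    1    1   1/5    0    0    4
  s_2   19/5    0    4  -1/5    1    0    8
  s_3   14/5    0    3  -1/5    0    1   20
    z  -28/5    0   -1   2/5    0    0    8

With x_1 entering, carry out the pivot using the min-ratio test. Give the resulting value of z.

Ratio test on column x_1 — row 1: 4/(1/5) = 20; row 2: 8/(19/5) = 40/19; row 3: 20/(14/5) = 50/7. Minimum is 40/19 at row 2 (s_2 leaves); pivot element 19/5.
Pivot on row 2; the z-row RHS becomes 8 − (-28/5)·(40/19) = 376/19.

376/19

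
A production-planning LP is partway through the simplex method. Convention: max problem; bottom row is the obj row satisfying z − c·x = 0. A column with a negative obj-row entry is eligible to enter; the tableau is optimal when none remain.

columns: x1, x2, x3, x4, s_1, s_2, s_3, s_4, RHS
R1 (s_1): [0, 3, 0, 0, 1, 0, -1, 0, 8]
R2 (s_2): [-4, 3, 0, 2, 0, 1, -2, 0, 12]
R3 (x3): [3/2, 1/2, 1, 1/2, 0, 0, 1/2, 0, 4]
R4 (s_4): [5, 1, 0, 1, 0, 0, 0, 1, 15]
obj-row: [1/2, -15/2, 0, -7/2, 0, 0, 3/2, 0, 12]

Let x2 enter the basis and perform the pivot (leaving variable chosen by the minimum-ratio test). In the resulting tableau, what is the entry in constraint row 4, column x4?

Ratio test on column x2 — row 1: 8/3 = 8/3; row 2: 12/3 = 4; row 3: 4/(1/2) = 8; row 4: 15/1 = 15. Minimum is 8/3 at row 1 (s_1 leaves); pivot element 3.
Divide row 1 by 3; eliminate column x2 from the other rows.
Row 4 update in column x4: 1 − 1·0 = 1.

1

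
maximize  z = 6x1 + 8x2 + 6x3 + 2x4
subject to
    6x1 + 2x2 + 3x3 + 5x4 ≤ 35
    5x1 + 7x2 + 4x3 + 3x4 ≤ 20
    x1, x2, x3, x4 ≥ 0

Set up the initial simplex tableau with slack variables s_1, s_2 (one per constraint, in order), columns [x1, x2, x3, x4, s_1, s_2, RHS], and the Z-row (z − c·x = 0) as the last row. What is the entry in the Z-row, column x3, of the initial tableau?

The Z-row carries the negated objective coefficients: the x3 entry is -6.

-6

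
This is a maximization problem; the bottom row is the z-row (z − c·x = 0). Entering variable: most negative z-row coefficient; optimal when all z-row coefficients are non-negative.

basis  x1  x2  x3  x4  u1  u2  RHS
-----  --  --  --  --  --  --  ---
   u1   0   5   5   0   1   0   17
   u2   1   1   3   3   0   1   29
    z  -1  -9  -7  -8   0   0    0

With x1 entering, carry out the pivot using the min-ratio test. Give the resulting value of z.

29

Ratio test on column x1 — row 1: entry 0 ≤ 0; row 2: 29/1 = 29. Minimum is 29 at row 2 (u2 leaves); pivot element 1.
Pivot on row 2; the z-row RHS becomes 0 − (-1)·29 = 29.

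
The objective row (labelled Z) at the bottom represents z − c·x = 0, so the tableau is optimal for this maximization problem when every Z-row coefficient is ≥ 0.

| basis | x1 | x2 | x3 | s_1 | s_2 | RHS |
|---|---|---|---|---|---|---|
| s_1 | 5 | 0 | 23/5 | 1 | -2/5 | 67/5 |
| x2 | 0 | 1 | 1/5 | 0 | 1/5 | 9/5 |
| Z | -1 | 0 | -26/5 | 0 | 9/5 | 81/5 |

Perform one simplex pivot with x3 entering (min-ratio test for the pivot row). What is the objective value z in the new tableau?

Ratio test on column x3 — row 1: (67/5)/(23/5) = 67/23; row 2: (9/5)/(1/5) = 9. Minimum is 67/23 at row 1 (s_1 leaves); pivot element 23/5.
Pivot on row 1; the Z-row RHS becomes 81/5 − (-26/5)·(67/23) = 721/23.

721/23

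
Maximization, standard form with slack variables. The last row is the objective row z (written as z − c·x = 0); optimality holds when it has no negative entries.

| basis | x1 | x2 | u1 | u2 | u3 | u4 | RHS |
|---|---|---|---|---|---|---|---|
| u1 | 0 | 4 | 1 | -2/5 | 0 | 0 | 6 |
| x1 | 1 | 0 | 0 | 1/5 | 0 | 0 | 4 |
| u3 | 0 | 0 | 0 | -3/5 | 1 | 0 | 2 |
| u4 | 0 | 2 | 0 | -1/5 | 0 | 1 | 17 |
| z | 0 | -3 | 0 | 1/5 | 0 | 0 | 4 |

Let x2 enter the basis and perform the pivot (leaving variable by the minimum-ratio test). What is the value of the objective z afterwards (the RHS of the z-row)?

17/2

Ratio test on column x2 — row 1: 6/4 = 3/2; row 2: entry 0 ≤ 0; row 3: entry 0 ≤ 0; row 4: 17/2 = 17/2. Minimum is 3/2 at row 1 (u1 leaves); pivot element 4.
Pivot on row 1; the z-row RHS becomes 4 − (-3)·(3/2) = 17/2.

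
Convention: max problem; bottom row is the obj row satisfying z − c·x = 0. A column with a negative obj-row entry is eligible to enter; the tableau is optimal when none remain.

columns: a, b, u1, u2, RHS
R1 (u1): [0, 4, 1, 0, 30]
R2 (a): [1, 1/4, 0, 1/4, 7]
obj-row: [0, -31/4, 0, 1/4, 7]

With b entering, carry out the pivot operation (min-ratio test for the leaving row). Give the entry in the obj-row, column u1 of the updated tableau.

31/16

Ratio test on column b — row 1: 30/4 = 15/2; row 2: 7/(1/4) = 28. Minimum is 15/2 at row 1 (u1 leaves); pivot element 4.
Divide row 1 by 4; eliminate column b from the other rows.
obj-row update in column u1: 0 − (-31/4)·(1/4) = 31/16.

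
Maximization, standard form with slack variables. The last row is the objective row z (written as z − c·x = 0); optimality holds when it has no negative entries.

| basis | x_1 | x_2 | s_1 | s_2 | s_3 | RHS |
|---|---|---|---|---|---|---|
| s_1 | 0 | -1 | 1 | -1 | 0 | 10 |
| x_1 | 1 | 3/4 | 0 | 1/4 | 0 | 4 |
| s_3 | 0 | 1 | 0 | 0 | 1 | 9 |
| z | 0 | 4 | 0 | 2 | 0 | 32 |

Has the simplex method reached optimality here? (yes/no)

Every z-row coefficient is ≥ 0, so the tableau is optimal.

yes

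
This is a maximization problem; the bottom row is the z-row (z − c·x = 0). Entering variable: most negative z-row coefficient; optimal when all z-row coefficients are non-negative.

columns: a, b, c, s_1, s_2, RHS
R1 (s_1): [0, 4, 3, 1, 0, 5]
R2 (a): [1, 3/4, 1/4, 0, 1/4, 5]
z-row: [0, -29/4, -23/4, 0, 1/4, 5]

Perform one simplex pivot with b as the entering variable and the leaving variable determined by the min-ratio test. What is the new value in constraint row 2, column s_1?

Ratio test on column b — row 1: 5/4 = 5/4; row 2: 5/(3/4) = 20/3. Minimum is 5/4 at row 1 (s_1 leaves); pivot element 4.
Divide row 1 by 4; eliminate column b from the other rows.
Row 2 update in column s_1: 0 − (3/4)·(1/4) = -3/16.

-3/16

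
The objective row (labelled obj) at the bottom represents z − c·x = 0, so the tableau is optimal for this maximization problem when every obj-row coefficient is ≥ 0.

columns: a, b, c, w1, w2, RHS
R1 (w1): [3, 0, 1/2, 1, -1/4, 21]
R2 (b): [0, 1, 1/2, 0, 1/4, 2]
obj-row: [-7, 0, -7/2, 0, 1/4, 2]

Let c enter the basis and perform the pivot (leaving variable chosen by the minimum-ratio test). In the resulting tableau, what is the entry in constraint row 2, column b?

Ratio test on column c — row 1: 21/(1/2) = 42; row 2: 2/(1/2) = 4. Minimum is 4 at row 2 (b leaves); pivot element 1/2.
Divide row 2 by 1/2; eliminate column c from the other rows.
In the new row 2, the b entry is the old entry divided by the pivot: 1/(1/2) = 2.

2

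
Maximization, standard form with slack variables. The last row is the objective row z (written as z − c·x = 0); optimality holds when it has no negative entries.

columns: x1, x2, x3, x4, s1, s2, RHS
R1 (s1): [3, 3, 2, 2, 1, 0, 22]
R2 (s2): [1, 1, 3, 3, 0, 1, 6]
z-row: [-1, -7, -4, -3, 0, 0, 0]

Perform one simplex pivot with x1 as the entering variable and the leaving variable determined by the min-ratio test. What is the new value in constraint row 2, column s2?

1

Ratio test on column x1 — row 1: 22/3 = 22/3; row 2: 6/1 = 6. Minimum is 6 at row 2 (s2 leaves); pivot element 1.
Divide row 2 by 1; eliminate column x1 from the other rows.
In the new row 2, the s2 entry is the old entry divided by the pivot: 1/1 = 1.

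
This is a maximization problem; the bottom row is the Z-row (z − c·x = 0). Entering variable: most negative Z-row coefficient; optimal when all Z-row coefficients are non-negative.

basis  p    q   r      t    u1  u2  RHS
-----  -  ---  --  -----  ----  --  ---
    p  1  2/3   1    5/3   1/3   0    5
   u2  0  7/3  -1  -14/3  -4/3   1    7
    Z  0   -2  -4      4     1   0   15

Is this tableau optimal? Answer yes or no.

The Z-row has a negative entry -4 in column r, so it is not optimal.

no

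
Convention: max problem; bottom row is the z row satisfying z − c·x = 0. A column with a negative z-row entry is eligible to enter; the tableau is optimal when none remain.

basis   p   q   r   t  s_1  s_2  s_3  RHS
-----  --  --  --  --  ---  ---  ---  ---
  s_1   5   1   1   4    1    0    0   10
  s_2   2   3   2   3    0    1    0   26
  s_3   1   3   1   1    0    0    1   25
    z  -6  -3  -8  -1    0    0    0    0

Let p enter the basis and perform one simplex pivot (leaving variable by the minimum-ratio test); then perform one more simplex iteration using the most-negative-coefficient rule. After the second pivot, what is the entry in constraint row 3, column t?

Ratio test on column p — row 1: 10/5 = 2; row 2: 26/2 = 13; row 3: 25/1 = 25. Minimum is 2 at row 1 (s_1 leaves); pivot element 5.
Divide row 1 by 5; eliminate column p from the other rows.
Second iteration: most negative z-row entry is -34/5 in column r, so r enters.
Ratio test on column r — row 1: 2/(1/5) = 10; row 2: 22/(8/5) = 55/4; row 3: 23/(4/5) = 115/4. Minimum is 10 at row 1 (p leaves); pivot element 1/5.
Divide row 1 by 1/5; eliminate column r from the other rows.
After both pivots, the entry at constraint row 3, column t is -3.

-3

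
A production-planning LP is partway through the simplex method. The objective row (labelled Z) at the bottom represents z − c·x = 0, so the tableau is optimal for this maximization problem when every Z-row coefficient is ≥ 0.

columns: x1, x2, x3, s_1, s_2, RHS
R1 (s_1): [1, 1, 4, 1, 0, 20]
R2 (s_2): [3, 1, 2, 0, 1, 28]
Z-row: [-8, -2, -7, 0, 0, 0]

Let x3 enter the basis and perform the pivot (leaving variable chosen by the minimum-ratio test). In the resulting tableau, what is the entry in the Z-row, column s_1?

Ratio test on column x3 — row 1: 20/4 = 5; row 2: 28/2 = 14. Minimum is 5 at row 1 (s_1 leaves); pivot element 4.
Divide row 1 by 4; eliminate column x3 from the other rows.
Z-row update in column s_1: 0 − (-7)·(1/4) = 7/4.

7/4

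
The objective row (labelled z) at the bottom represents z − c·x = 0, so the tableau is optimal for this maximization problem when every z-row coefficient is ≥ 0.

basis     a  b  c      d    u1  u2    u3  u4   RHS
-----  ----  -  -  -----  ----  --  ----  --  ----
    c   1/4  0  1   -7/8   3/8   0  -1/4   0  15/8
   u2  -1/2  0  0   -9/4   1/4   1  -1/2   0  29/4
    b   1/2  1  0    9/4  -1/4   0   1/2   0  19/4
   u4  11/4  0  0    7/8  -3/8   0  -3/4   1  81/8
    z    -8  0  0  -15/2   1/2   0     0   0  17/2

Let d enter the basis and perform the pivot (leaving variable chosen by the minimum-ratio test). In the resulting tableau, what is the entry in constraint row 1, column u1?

5/18

Ratio test on column d — row 1: entry -7/8 ≤ 0; row 2: entry -9/4 ≤ 0; row 3: (19/4)/(9/4) = 19/9; row 4: (81/8)/(7/8) = 81/7. Minimum is 19/9 at row 3 (b leaves); pivot element 9/4.
Divide row 3 by 9/4; eliminate column d from the other rows.
Row 1 update in column u1: 3/8 − (-7/8)·(-1/9) = 5/18.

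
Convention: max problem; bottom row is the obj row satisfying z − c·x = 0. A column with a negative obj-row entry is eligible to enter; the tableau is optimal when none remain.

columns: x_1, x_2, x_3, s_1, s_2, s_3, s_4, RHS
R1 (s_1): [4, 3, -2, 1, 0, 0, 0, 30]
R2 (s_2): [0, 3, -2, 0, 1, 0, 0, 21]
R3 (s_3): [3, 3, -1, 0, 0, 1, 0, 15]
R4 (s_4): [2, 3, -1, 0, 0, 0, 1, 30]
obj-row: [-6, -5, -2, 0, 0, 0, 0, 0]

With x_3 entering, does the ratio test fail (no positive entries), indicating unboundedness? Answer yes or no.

Every constraint-row entry in column x_3 is ≤ 0, so increasing x_3 is unbounded.

yes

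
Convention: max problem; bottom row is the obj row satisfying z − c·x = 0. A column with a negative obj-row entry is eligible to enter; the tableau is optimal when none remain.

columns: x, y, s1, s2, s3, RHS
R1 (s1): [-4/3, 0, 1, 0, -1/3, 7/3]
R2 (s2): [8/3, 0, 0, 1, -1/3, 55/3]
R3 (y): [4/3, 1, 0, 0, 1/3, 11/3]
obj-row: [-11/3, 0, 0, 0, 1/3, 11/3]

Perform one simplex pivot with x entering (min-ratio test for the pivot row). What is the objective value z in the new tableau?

55/4

Ratio test on column x — row 1: entry -4/3 ≤ 0; row 2: (55/3)/(8/3) = 55/8; row 3: (11/3)/(4/3) = 11/4. Minimum is 11/4 at row 3 (y leaves); pivot element 4/3.
Pivot on row 3; the obj-row RHS becomes 11/3 − (-11/3)·(11/4) = 55/4.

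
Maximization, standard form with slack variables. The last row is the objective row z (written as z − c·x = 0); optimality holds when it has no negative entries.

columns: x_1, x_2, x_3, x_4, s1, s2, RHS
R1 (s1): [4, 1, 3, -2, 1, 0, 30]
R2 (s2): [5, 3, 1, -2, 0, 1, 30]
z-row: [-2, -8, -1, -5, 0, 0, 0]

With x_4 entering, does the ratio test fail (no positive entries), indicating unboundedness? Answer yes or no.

Every constraint-row entry in column x_4 is ≤ 0, so increasing x_4 is unbounded.

yes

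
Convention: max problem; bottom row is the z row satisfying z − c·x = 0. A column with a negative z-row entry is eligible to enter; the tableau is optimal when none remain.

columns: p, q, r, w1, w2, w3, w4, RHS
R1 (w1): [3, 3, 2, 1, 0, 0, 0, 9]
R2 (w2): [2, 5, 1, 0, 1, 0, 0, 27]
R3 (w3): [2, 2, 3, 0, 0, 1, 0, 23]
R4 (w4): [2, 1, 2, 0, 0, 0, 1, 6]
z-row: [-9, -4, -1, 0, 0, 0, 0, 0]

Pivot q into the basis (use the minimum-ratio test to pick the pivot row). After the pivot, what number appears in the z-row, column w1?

Ratio test on column q — row 1: 9/3 = 3; row 2: 27/5 = 27/5; row 3: 23/2 = 23/2; row 4: 6/1 = 6. Minimum is 3 at row 1 (w1 leaves); pivot element 3.
Divide row 1 by 3; eliminate column q from the other rows.
z-row update in column w1: 0 − (-4)·(1/3) = 4/3.

4/3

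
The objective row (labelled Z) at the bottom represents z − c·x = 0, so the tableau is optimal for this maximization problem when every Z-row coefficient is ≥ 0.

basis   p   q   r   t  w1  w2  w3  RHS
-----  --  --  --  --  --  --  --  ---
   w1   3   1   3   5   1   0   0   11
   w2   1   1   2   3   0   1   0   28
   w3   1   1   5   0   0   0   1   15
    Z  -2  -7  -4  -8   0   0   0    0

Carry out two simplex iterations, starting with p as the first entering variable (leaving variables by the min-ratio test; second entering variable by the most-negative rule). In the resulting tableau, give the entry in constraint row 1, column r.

Ratio test on column p — row 1: 11/3 = 11/3; row 2: 28/1 = 28; row 3: 15/1 = 15. Minimum is 11/3 at row 1 (w1 leaves); pivot element 3.
Divide row 1 by 3; eliminate column p from the other rows.
Second iteration: most negative Z-row entry is -19/3 in column q, so q enters.
Ratio test on column q — row 1: (11/3)/(1/3) = 11; row 2: (73/3)/(2/3) = 73/2; row 3: (34/3)/(2/3) = 17. Minimum is 11 at row 1 (p leaves); pivot element 1/3.
Divide row 1 by 1/3; eliminate column q from the other rows.
After both pivots, the entry at constraint row 1, column r is 3.

3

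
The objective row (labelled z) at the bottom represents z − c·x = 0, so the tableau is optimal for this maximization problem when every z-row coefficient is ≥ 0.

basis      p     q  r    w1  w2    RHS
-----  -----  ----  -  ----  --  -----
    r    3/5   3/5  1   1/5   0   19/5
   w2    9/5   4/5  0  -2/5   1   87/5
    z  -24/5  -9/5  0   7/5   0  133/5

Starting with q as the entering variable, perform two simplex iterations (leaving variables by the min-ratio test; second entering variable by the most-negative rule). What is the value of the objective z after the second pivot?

Ratio test on column q — row 1: (19/5)/(3/5) = 19/3; row 2: (87/5)/(4/5) = 87/4. Minimum is 19/3 at row 1 (r leaves); pivot element 3/5.
Pivot on row 1; the z-row RHS becomes 133/5 − (-9/5)·(19/3) = 38.
Next entering variable (most negative z-row entry -3): p.
Ratio test on column p — row 1: (19/3)/1 = 19/3; row 2: (37/3)/1 = 37/3. Minimum is 19/3 at row 1 (q leaves); pivot element 1.
After the second pivot the z-row RHS is 38 − (-3)·(19/3) = 57.

57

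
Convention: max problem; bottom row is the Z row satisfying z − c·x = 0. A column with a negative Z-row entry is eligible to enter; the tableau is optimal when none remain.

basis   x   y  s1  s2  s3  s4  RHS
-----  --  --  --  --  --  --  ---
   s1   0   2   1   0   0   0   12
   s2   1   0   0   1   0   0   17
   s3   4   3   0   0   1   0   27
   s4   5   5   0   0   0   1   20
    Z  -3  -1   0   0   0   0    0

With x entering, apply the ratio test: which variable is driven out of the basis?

Column x entries and ratios — s1: 0 ≤ 0, skip; s2: 17/1 = 17; s3: 27/4 = 27/4; s4: 20/5 = 4.
Smallest ratio is 4 in the row of s4, so s4 leaves.

s4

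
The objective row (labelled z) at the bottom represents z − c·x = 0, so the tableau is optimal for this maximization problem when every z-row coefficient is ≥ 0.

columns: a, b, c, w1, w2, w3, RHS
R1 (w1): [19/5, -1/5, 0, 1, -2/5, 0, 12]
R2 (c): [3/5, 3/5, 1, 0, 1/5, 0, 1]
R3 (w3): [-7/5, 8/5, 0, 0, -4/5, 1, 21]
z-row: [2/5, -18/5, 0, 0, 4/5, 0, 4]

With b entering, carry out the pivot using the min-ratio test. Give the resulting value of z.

Ratio test on column b — row 1: entry -1/5 ≤ 0; row 2: 1/(3/5) = 5/3; row 3: 21/(8/5) = 105/8. Minimum is 5/3 at row 2 (c leaves); pivot element 3/5.
Pivot on row 2; the z-row RHS becomes 4 − (-18/5)·(5/3) = 10.

10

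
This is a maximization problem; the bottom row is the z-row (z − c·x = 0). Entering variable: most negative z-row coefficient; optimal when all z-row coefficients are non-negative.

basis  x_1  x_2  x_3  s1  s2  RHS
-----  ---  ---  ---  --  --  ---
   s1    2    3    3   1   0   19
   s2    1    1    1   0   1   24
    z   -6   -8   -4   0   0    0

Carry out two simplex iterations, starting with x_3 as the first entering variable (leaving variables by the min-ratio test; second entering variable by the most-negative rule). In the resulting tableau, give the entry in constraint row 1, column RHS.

Ratio test on column x_3 — row 1: 19/3 = 19/3; row 2: 24/1 = 24. Minimum is 19/3 at row 1 (s1 leaves); pivot element 3.
Divide row 1 by 3; eliminate column x_3 from the other rows.
Second iteration: most negative z-row entry is -4 in column x_2, so x_2 enters.
Ratio test on column x_2 — row 1: (19/3)/1 = 19/3; row 2: entry 0 ≤ 0. Minimum is 19/3 at row 1 (x_3 leaves); pivot element 1.
Divide row 1 by 1; eliminate column x_2 from the other rows.
After both pivots, the entry at constraint row 1, column RHS is 19/3.

19/3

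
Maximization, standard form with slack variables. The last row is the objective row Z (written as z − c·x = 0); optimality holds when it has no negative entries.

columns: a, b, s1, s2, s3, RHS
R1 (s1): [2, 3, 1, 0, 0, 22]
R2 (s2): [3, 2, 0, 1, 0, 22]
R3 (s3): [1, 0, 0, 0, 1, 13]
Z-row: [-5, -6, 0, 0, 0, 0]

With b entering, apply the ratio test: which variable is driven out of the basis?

Column b entries and ratios — s1: 22/3 = 22/3; s2: 22/2 = 11; s3: 0 ≤ 0, skip.
Smallest ratio is 22/3 in the row of s1, so s1 leaves.

s1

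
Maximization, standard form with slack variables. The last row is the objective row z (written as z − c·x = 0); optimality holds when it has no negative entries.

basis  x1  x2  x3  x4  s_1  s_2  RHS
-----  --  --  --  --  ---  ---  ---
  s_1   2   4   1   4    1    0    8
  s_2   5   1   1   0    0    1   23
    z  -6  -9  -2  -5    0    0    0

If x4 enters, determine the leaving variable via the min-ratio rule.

s_1

Column x4 entries and ratios — s_1: 8/4 = 2; s_2: 0 ≤ 0, skip.
Smallest ratio is 2 in the row of s_1, so s_1 leaves.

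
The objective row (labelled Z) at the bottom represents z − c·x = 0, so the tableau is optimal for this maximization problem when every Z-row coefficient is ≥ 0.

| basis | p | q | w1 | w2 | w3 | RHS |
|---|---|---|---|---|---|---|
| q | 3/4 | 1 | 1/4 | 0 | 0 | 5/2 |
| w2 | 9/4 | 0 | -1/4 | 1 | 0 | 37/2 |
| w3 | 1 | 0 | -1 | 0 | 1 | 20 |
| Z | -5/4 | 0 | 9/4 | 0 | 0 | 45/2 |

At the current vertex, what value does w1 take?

0

w1 is not in the basis, so in the current basic feasible solution w1 = 0.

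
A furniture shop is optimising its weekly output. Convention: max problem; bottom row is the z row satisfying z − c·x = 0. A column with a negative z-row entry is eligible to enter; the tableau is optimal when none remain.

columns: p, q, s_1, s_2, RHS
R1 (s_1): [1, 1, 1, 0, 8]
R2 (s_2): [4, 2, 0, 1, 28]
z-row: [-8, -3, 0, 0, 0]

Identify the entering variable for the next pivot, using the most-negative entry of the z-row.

Negative z-row entries: p: -8, q: -3.
The most negative is -8 in column p, so p enters.

p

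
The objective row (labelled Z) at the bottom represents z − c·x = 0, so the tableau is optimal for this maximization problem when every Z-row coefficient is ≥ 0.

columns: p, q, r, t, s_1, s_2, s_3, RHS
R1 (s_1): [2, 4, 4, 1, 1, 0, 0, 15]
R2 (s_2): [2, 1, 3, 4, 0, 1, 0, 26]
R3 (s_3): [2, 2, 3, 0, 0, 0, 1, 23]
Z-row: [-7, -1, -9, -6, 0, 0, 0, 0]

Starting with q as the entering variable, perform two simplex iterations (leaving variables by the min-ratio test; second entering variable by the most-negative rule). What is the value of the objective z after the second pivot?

135/4

Ratio test on column q — row 1: 15/4 = 15/4; row 2: 26/1 = 26; row 3: 23/2 = 23/2. Minimum is 15/4 at row 1 (s_1 leaves); pivot element 4.
Pivot on row 1; the Z-row RHS becomes 0 − (-1)·(15/4) = 15/4.
Next entering variable (most negative Z-row entry -8): r.
Ratio test on column r — row 1: (15/4)/1 = 15/4; row 2: (89/4)/2 = 89/8; row 3: (31/2)/1 = 31/2. Minimum is 15/4 at row 1 (q leaves); pivot element 1.
After the second pivot the Z-row RHS is 15/4 − (-8)·(15/4) = 135/4.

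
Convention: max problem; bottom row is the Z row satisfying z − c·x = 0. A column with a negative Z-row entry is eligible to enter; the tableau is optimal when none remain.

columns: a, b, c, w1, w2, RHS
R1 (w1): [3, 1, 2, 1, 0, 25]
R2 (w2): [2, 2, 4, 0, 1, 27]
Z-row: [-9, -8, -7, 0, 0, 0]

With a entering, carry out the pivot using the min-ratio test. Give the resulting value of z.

Ratio test on column a — row 1: 25/3 = 25/3; row 2: 27/2 = 27/2. Minimum is 25/3 at row 1 (w1 leaves); pivot element 3.
Pivot on row 1; the Z-row RHS becomes 0 − (-9)·(25/3) = 75.

75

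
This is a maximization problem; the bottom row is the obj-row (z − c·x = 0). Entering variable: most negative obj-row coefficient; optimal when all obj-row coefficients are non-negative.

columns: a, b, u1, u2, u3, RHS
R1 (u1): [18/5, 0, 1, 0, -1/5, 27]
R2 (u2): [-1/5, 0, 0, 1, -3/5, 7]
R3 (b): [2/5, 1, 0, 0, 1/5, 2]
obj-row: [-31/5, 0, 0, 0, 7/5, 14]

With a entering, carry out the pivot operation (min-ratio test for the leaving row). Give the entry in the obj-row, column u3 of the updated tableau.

9/2

Ratio test on column a — row 1: 27/(18/5) = 15/2; row 2: entry -1/5 ≤ 0; row 3: 2/(2/5) = 5. Minimum is 5 at row 3 (b leaves); pivot element 2/5.
Divide row 3 by 2/5; eliminate column a from the other rows.
obj-row update in column u3: 7/5 − (-31/5)·(1/2) = 9/2.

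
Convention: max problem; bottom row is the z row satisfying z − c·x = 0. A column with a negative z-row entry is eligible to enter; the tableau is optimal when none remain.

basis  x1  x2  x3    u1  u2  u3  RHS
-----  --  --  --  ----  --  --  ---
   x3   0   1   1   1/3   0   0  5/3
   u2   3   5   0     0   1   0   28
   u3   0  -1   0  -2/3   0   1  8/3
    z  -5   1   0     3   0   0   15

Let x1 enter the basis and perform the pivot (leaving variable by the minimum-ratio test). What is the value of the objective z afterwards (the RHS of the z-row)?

185/3

Ratio test on column x1 — row 1: entry 0 ≤ 0; row 2: 28/3 = 28/3; row 3: entry 0 ≤ 0. Minimum is 28/3 at row 2 (u2 leaves); pivot element 3.
Pivot on row 2; the z-row RHS becomes 15 − (-5)·(28/3) = 185/3.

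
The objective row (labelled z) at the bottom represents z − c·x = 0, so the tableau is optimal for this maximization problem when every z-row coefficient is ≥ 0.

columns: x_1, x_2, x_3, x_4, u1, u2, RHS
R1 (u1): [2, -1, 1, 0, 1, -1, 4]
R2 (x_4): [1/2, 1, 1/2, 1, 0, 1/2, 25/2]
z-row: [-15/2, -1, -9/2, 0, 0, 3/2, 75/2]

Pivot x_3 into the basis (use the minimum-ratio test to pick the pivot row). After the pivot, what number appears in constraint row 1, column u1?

1

Ratio test on column x_3 — row 1: 4/1 = 4; row 2: (25/2)/(1/2) = 25. Minimum is 4 at row 1 (u1 leaves); pivot element 1.
Divide row 1 by 1; eliminate column x_3 from the other rows.
In the new row 1, the u1 entry is the old entry divided by the pivot: 1/1 = 1.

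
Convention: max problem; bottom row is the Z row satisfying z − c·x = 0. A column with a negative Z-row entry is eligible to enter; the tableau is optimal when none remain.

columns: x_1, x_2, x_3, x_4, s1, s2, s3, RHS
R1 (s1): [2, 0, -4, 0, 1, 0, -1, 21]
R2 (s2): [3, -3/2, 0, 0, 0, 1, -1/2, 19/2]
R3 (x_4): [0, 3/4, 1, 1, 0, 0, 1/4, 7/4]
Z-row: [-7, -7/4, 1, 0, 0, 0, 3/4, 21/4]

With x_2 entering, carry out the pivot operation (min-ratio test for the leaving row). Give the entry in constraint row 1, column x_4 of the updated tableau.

Ratio test on column x_2 — row 1: entry 0 ≤ 0; row 2: entry -3/2 ≤ 0; row 3: (7/4)/(3/4) = 7/3. Minimum is 7/3 at row 3 (x_4 leaves); pivot element 3/4.
Divide row 3 by 3/4; eliminate column x_2 from the other rows.
Row 1 update in column x_4: 0 − 0·(4/3) = 0.

0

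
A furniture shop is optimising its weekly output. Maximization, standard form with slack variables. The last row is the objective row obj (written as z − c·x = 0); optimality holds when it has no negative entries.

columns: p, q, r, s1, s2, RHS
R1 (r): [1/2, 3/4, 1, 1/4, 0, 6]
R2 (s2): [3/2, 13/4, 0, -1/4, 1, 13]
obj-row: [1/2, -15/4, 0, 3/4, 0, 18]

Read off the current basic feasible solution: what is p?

0

p is not in the basis, so in the current basic feasible solution p = 0.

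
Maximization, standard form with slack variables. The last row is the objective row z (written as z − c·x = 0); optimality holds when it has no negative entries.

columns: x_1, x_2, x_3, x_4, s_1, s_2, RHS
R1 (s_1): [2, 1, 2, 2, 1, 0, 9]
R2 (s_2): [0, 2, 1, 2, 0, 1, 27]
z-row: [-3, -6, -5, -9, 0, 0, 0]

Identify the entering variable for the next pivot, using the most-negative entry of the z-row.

x_4

Negative z-row entries: x_1: -3, x_2: -6, x_3: -5, x_4: -9.
The most negative is -9 in column x_4, so x_4 enters.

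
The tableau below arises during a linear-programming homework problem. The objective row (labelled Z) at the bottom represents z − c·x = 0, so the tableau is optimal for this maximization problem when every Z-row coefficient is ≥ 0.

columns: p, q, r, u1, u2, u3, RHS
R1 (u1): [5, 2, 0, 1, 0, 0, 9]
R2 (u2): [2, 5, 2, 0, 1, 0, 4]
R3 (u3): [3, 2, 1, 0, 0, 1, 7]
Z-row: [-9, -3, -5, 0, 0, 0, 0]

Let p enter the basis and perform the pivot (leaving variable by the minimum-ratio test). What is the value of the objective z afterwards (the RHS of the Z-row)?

Ratio test on column p — row 1: 9/5 = 9/5; row 2: 4/2 = 2; row 3: 7/3 = 7/3. Minimum is 9/5 at row 1 (u1 leaves); pivot element 5.
Pivot on row 1; the Z-row RHS becomes 0 − (-9)·(9/5) = 81/5.

81/5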